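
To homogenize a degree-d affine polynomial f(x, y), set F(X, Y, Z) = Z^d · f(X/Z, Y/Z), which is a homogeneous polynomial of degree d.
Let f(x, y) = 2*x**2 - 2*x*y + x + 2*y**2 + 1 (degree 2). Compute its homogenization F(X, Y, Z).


F(X, Y, Z) = 2*X**2 - 2*X*Y + X*Z + 2*Y**2 + Z**2

deg(f) = 2.
Substitute x = X/Z, y = Y/Z into f, then multiply by Z^2.
  monomial 2·x^2·y^0 ↦ 2·X^2·Y^0·Z^0.
  monomial -2·x^1·y^1 ↦ -2·X^1·Y^1·Z^0.
  monomial 1·x^1·y^0 ↦ 1·X^1·Y^0·Z^1.
  monomial 2·x^0·y^2 ↦ 2·X^0·Y^2·Z^0.
  monomial 1·x^0·y^0 ↦ 1·X^0·Y^0·Z^2.
Collecting: F(X, Y, Z) = 2*X**2 - 2*X*Y + X*Z + 2*Y**2 + Z**2.


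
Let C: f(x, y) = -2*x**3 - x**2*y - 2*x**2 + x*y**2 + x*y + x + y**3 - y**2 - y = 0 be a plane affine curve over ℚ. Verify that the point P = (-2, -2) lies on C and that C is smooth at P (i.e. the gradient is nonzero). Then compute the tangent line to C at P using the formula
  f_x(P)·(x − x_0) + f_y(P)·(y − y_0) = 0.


Tangent line at P: -21*x + 17*y - 8 = 0.

Step 1: f(-2, -2) = 0, so P lies on C.
Step 2: partial derivatives
  f_x(x, y) = -6*x**2 - 2*x*y - 4*x + y**2 + y + 1, f_y(x, y) = -x**2 + 2*x*y + x + 3*y**2 - 2*y - 1.
  f_x(P) = -21, f_y(P) = 17 (gradient nonzero, so P is smooth).
Step 3: tangent line at P: -21·(x − -2) + 17·(y − -2) = 0.
Expanding: -21*x + 17*y - 8 = 0.


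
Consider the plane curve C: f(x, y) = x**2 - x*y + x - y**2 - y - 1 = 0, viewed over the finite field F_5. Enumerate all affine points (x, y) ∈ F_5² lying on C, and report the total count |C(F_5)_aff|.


Affine F_5-points: {(2, 0), (2, 2), (3, 3), (4, 2), (4, 3)}; count = 5.

For each of the 25 pairs (x, y) ∈ F_5², evaluate f(x, y) mod 5. Record the zeros.
  x = 0: [0↦4, 1↦2, 2↦3, 3↦2, 4↦4]  zeros at y ∈ ∅
  x = 1: [0↦1, 1↦3, 2↦3, 3↦1, 4↦2]  zeros at y ∈ ∅
  x = 2: [0↦0, 1↦1, 2↦0, 3↦2, 4↦2]  zeros at y ∈ {0, 2}
  x = 3: [0↦1, 1↦1, 2↦4, 3↦0, 4↦4]  zeros at y ∈ {3}
  x = 4: [0↦4, 1↦3, 2↦0, 3↦0, 4↦3]  zeros at y ∈ {2, 3}
Collecting zeros: affine points = {(2, 0), (2, 2), (3, 3), (4, 2), (4, 3)}.
Total count |C(F_5)_aff| = 5.


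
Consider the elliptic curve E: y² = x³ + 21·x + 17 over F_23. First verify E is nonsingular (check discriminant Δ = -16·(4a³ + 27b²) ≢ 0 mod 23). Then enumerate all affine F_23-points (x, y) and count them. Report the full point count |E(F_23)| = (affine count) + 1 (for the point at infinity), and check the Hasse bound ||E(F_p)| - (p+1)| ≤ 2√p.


Affine points = {(1, 4), (1, 19), (4, 2), (4, 21), (7, 1), (7, 22), (10, 10), (10, 13), (13, 7), (13, 16), (15, 2), (15, 21), (21, 6), (21, 17), (22, 8), (22, 15)}; affine count = 16; |E(F_23)| = 17.

Discriminant check: Δ ∝ 4a³ + 27b² = 4·21³ + 27·17² = 4·9261 + 27·289 ≡ 20 (mod 23). Nonzero ⇒ E is nonsingular.
For each x ∈ F_23, compute rhs = x³ + 21·x + 17 mod 23, then count y ∈ F_23 with y² ≡ rhs.
  x = 0: rhs = 17, matching y values: none (0 points).
  x = 1: rhs = 16, matching y values: 4, 19 (2 points).
  x = 2: rhs = 21, matching y values: none (0 points).
  x = 3: rhs = 15, matching y values: none (0 points).
  x = 4: rhs = 4, matching y values: 2, 21 (2 points).
  x = 5: rhs = 17, matching y values: none (0 points).
  x = 6: rhs = 14, matching y values: none (0 points).
  x = 7: rhs = 1, matching y values: 1, 22 (2 points).
  x = 8: rhs = 7, matching y values: none (0 points).
  x = 9: rhs = 15, matching y values: none (0 points).
  x = 10: rhs = 8, matching y values: 10, 13 (2 points).
  x = 11: rhs = 15, matching y values: none (0 points).
  x = 12: rhs = 19, matching y values: none (0 points).
  x = 13: rhs = 3, matching y values: 7, 16 (2 points).
  x = 14: rhs = 19, matching y values: none (0 points).
  x = 15: rhs = 4, matching y values: 2, 21 (2 points).
  x = 16: rhs = 10, matching y values: none (0 points).
  x = 17: rhs = 20, matching y values: none (0 points).
  x = 18: rhs = 17, matching y values: none (0 points).
  x = 19: rhs = 7, matching y values: none (0 points).
  x = 20: rhs = 19, matching y values: none (0 points).
  x = 21: rhs = 13, matching y values: 6, 17 (2 points).
  x = 22: rhs = 18, matching y values: 8, 15 (2 points).
Total affine count: 16.
Full point count |E(F_23)| = 16 + 1 = 17.
Hasse bound: |17 − (23+1)| = |-7| = 7 ≤ 2√23 ≈ 9.5917 ✓.


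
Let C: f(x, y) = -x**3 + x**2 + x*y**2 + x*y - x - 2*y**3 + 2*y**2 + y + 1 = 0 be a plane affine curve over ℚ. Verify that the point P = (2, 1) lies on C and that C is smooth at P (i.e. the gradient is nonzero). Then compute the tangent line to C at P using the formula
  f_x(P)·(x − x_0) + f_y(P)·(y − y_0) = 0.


Tangent line at P: -7*x + 5*y + 9 = 0.

Step 1: f(2, 1) = 0, so P lies on C.
Step 2: partial derivatives
  f_x(x, y) = -3*x**2 + 2*x + y**2 + y - 1, f_y(x, y) = 2*x*y + x - 6*y**2 + 4*y + 1.
  f_x(P) = -7, f_y(P) = 5 (gradient nonzero, so P is smooth).
Step 3: tangent line at P: -7·(x − 2) + 5·(y − 1) = 0.
Expanding: -7*x + 5*y + 9 = 0.


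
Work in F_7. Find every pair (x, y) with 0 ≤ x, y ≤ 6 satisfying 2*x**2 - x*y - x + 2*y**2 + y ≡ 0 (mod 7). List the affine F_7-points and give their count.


Affine F_7-points: {(0, 0), (0, 3), (2, 1), (2, 3), (4, 0), (4, 5), (6, 1), (6, 5)}; count = 8.

For each of the 49 pairs (x, y) ∈ F_7², evaluate f(x, y) mod 7. Record the zeros.
  x = 0: [0↦0, 1↦3, 2↦3, 3↦0, 4↦1, 5↦6, 6↦1]  zeros at y ∈ {0, 3}
  x = 1: [0↦1, 1↦3, 2↦2, 3↦5, 4↦5, 5↦2, 6↦3]  zeros at y ∈ ∅
  x = 2: [0↦6, 1↦0, 2↦5, 3↦0, 4↦6, 5↦2, 6↦2]  zeros at y ∈ {1, 3}
  x = 3: [0↦1, 1↦1, 2↦5, 3↦6, 4↦4, 5↦6, 6↦5]  zeros at y ∈ ∅
  x = 4: [0↦0, 1↦6, 2↦2, 3↦2, 4↦6, 5↦0, 6↦5]  zeros at y ∈ {0, 5}
  x = 5: [0↦3, 1↦1, 2↦3, 3↦2, 4↦5, 5↦5, 6↦2]  zeros at y ∈ ∅
  x = 6: [0↦3, 1↦0, 2↦1, 3↦6, 4↦1, 5↦0, 6↦3]  zeros at y ∈ {1, 5}
Collecting zeros: affine points = {(0, 0), (0, 3), (2, 1), (2, 3), (4, 0), (4, 5), (6, 1), (6, 5)}.
Total count |C(F_7)_aff| = 8.


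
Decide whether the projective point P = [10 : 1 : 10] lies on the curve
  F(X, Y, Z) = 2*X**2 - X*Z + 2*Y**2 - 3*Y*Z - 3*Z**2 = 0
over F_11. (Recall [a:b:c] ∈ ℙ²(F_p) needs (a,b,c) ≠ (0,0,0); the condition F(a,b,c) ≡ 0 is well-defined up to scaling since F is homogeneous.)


F(10,1,10) ≡ 3 (mod 11); P is NOT on the curve.

Evaluate F(10, 1, 10) term-by-term (mod 11).
  2*X**2 ↦ 2·100·1·1 = 200
  -X*Z ↦ -1·10·1·10 = -100
  2*Y**2 ↦ 2·1·1·1 = 2
  -3*Y*Z ↦ -3·1·1·10 = -30
  -3*Z**2 ↦ -3·1·1·100 = -300
Sum: F(10, 1, 10) = (200) + (-100) + (2) + (-30) + (-300) = -228.
Reducing mod 11: -228 ≡ 3 (mod 11).
Since F(a, b, c) ≡ 3 ≠ 0 (mod 11), P does NOT lie on the curve.


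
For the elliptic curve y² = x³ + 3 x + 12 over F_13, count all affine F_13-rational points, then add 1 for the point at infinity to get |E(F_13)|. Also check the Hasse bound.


Affine points = {(0, 5), (0, 8), (1, 4), (1, 9), (2, 0), (3, 3), (3, 10), (4, 6), (4, 7), (5, 3), (5, 10), (6, 5), (6, 8), (7, 5), (7, 8), (9, 1), (9, 12)}; affine count = 17; |E(F_13)| = 18.

Discriminant check: Δ ∝ 4a³ + 27b² = 4·3³ + 27·12² = 4·27 + 27·144 ≡ 5 (mod 13). Nonzero ⇒ E is nonsingular.
For each x ∈ F_13, compute rhs = x³ + 3·x + 12 mod 13, then count y ∈ F_13 with y² ≡ rhs.
  x = 0: rhs = 12, matching y values: 5, 8 (2 points).
  x = 1: rhs = 3, matching y values: 4, 9 (2 points).
  x = 2: rhs = 0, matching y values: 0 (1 points).
  x = 3: rhs = 9, matching y values: 3, 10 (2 points).
  x = 4: rhs = 10, matching y values: 6, 7 (2 points).
  x = 5: rhs = 9, matching y values: 3, 10 (2 points).
  x = 6: rhs = 12, matching y values: 5, 8 (2 points).
  x = 7: rhs = 12, matching y values: 5, 8 (2 points).
  x = 8: rhs = 2, matching y values: none (0 points).
  x = 9: rhs = 1, matching y values: 1, 12 (2 points).
  x = 10: rhs = 2, matching y values: none (0 points).
  x = 11: rhs = 11, matching y values: none (0 points).
  x = 12: rhs = 8, matching y values: none (0 points).
Total affine count: 17.
Full point count |E(F_13)| = 17 + 1 = 18.
Hasse bound: |18 − (13+1)| = |4| = 4 ≤ 2√13 ≈ 7.2111 ✓.


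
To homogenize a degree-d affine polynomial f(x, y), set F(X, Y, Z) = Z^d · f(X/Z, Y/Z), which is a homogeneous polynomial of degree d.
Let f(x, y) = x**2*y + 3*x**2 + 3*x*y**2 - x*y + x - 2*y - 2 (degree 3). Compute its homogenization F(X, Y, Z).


F(X, Y, Z) = X**2*Y + 3*X**2*Z + 3*X*Y**2 - X*Y*Z + X*Z**2 - 2*Y*Z**2 - 2*Z**3

deg(f) = 3.
Substitute x = X/Z, y = Y/Z into f, then multiply by Z^3.
  monomial 1·x^2·y^1 ↦ 1·X^2·Y^1·Z^0.
  monomial 3·x^2·y^0 ↦ 3·X^2·Y^0·Z^1.
  monomial 3·x^1·y^2 ↦ 3·X^1·Y^2·Z^0.
  monomial -1·x^1·y^1 ↦ -1·X^1·Y^1·Z^1.
  monomial 1·x^1·y^0 ↦ 1·X^1·Y^0·Z^2.
  monomial -2·x^0·y^1 ↦ -2·X^0·Y^1·Z^2.
  monomial -2·x^0·y^0 ↦ -2·X^0·Y^0·Z^3.
Collecting: F(X, Y, Z) = X**2*Y + 3*X**2*Z + 3*X*Y**2 - X*Y*Z + X*Z**2 - 2*Y*Z**2 - 2*Z**3.


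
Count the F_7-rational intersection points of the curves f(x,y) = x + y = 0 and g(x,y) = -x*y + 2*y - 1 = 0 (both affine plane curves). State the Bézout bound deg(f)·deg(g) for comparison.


Common zeros: {(4, 3), (5, 2)}; count = 2; Bézout bound = 2.

deg(f) = 1, deg(g) = 2, so Bézout bound = 2.
Scan x ∈ F_7. For each x, list the y ∈ F_7 with f(x, y) ≡ 0 and those with g(x, y) ≡ 0 (mod 7); the common zeros in that column are the intersection.
  x = 0: f ≡ 0 at y ∈ {0}; g ≡ 0 at y ∈ {4}; common: ∅.
  x = 1: f ≡ 0 at y ∈ {6}; g ≡ 0 at y ∈ {1}; common: ∅.
  x = 2: f ≡ 0 at y ∈ {5}; g ≡ 0 at y ∈ ∅; common: ∅.
  x = 3: f ≡ 0 at y ∈ {4}; g ≡ 0 at y ∈ {6}; common: ∅.
  x = 4: f ≡ 0 at y ∈ {3}; g ≡ 0 at y ∈ {3}; common: {3}.
  x = 5: f ≡ 0 at y ∈ {2}; g ≡ 0 at y ∈ {2}; common: {2}.
  x = 6: f ≡ 0 at y ∈ {1}; g ≡ 0 at y ∈ {5}; common: ∅.
Collecting: common zeros = {(4, 3), (5, 2)}, so the count is 2.
Comparison with the Bézout bound: 2 ≤ 2 = deg(f)·deg(g), as expected for curves with no common component (the bound is attained).


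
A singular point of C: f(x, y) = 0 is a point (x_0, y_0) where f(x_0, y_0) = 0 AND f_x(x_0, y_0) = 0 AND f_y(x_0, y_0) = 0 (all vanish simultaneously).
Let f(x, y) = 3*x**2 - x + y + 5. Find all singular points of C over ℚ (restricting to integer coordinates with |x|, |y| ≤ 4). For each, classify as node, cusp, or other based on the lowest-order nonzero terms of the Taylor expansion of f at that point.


No singular points in the scanned grid; C is smooth there.

Compute partial derivatives:
  f_x = 6*x - 1.
  f_y = 1.
f_y = 1 is a nonzero constant, so f_y never vanishes: no point (x, y) can satisfy f = f_x = f_y = 0. In particular no (x, y) ∈ {−4, ..., 4}² is singular; the curve is smooth.


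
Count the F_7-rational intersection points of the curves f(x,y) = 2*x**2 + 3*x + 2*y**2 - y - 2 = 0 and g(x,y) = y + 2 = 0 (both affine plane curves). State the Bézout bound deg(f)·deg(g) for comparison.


Common zeros: {(3, 5), (6, 5)}; count = 2; Bézout bound = 2.

deg(f) = 2, deg(g) = 1, so Bézout bound = 2.
Scan x ∈ F_7. For each x, list the y ∈ F_7 with f(x, y) ≡ 0 and those with g(x, y) ≡ 0 (mod 7); the common zeros in that column are the intersection.
  x = 0: f ≡ 0 at y ∈ ∅; g ≡ 0 at y ∈ {5}; common: ∅.
  x = 1: f ≡ 0 at y ∈ ∅; g ≡ 0 at y ∈ {5}; common: ∅.
  x = 2: f ≡ 0 at y ∈ ∅; g ≡ 0 at y ∈ {5}; common: ∅.
  x = 3: f ≡ 0 at y ∈ {5, 6}; g ≡ 0 at y ∈ {5}; common: {5}.
  x = 4: f ≡ 0 at y ∈ {0, 4}; g ≡ 0 at y ∈ {5}; common: ∅.
  x = 5: f ≡ 0 at y ∈ {0, 4}; g ≡ 0 at y ∈ {5}; common: ∅.
  x = 6: f ≡ 0 at y ∈ {5, 6}; g ≡ 0 at y ∈ {5}; common: {5}.
Collecting: common zeros = {(3, 5), (6, 5)}, so the count is 2.
Comparison with the Bézout bound: 2 ≤ 2 = deg(f)·deg(g), as expected for curves with no common component (the bound is attained).


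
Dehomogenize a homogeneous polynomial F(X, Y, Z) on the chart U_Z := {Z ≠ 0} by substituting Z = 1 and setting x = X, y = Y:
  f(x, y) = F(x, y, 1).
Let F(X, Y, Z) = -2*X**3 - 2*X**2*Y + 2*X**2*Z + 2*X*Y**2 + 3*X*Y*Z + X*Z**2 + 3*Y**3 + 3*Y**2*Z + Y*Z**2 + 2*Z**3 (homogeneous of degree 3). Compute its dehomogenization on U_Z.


f(x, y) = -2*x**3 - 2*x**2*y + 2*x**2 + 2*x*y**2 + 3*x*y + x + 3*y**3 + 3*y**2 + y + 2

On U_Z we set Z = 1. Each monomial c·X^i·Y^j·Z^k in F becomes c·x^i·y^j·1^k = c·x^i·y^j.
Substituting Z = 1: F(X, Y, 1) = -2*x**3 - 2*x**2*y + 2*x**2 + 2*x*y**2 + 3*x*y + x + 3*y**3 + 3*y**2 + y + 2.
Note: deg(f) ≤ deg(F) = 3; strict inequality happens when F is divisible by Z (lost terms).


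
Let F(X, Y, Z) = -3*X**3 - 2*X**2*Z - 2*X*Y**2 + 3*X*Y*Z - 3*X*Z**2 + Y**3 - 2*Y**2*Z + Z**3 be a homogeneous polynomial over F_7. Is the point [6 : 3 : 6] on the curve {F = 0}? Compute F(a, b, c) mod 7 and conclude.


F(6,3,6) ≡ 2 (mod 7); P is NOT on the curve.

Evaluate F(6, 3, 6) term-by-term (mod 7).
  -3*X**3 ↦ -3·216·1·1 = -648
  -2*X**2*Z ↦ -2·36·1·6 = -432
  -2*X*Y**2 ↦ -2·6·9·1 = -108
  3*X*Y*Z ↦ 3·6·3·6 = 324
  -3*X*Z**2 ↦ -3·6·1·36 = -648
  Y**3 ↦ 1·1·27·1 = 27
  -2*Y**2*Z ↦ -2·1·9·6 = -108
  Z**3 ↦ 1·1·1·216 = 216
Sum: F(6, 3, 6) = (-648) + (-432) + (-108) + (324) + (-648) + (27) + (-108) + (216) = -1377.
Reducing mod 7: -1377 ≡ 2 (mod 7).
Since F(a, b, c) ≡ 2 ≠ 0 (mod 7), P does NOT lie on the curve.


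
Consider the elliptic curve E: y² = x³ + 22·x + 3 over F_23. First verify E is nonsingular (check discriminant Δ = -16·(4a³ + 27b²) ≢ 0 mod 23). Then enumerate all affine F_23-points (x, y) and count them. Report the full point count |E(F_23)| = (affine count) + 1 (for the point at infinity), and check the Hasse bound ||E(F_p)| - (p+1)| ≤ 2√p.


Affine points = {(0, 7), (0, 16), (1, 7), (1, 16), (2, 3), (2, 20), (3, 2), (3, 21), (5, 10), (5, 13), (6, 11), (6, 12), (8, 1), (8, 22), (10, 2), (10, 21), (11, 9), (11, 14), (13, 5), (13, 18), (16, 9), (16, 14), (17, 0), (19, 9), (19, 14), (20, 5), (20, 18), (22, 7), (22, 16)}; affine count = 29; |E(F_23)| = 30.

Discriminant check: Δ ∝ 4a³ + 27b² = 4·22³ + 27·3² = 4·10648 + 27·9 ≡ 9 (mod 23). Nonzero ⇒ E is nonsingular.
For each x ∈ F_23, compute rhs = x³ + 22·x + 3 mod 23, then count y ∈ F_23 with y² ≡ rhs.
  x = 0: rhs = 3, matching y values: 7, 16 (2 points).
  x = 1: rhs = 3, matching y values: 7, 16 (2 points).
  x = 2: rhs = 9, matching y values: 3, 20 (2 points).
  x = 3: rhs = 4, matching y values: 2, 21 (2 points).
  x = 4: rhs = 17, matching y values: none (0 points).
  x = 5: rhs = 8, matching y values: 10, 13 (2 points).
  x = 6: rhs = 6, matching y values: 11, 12 (2 points).
  x = 7: rhs = 17, matching y values: none (0 points).
  x = 8: rhs = 1, matching y values: 1, 22 (2 points).
  x = 9: rhs = 10, matching y values: none (0 points).
  x = 10: rhs = 4, matching y values: 2, 21 (2 points).
  x = 11: rhs = 12, matching y values: 9, 14 (2 points).
  x = 12: rhs = 17, matching y values: none (0 points).
  x = 13: rhs = 2, matching y values: 5, 18 (2 points).
  x = 14: rhs = 19, matching y values: none (0 points).
  x = 15: rhs = 5, matching y values: none (0 points).
  x = 16: rhs = 12, matching y values: 9, 14 (2 points).
  x = 17: rhs = 0, matching y values: 0 (1 points).
  x = 18: rhs = 21, matching y values: none (0 points).
  x = 19: rhs = 12, matching y values: 9, 14 (2 points).
  x = 20: rhs = 2, matching y values: 5, 18 (2 points).
  x = 21: rhs = 20, matching y values: none (0 points).
  x = 22: rhs = 3, matching y values: 7, 16 (2 points).
Total affine count: 29.
Full point count |E(F_23)| = 29 + 1 = 30.
Hasse bound: |30 − (23+1)| = |6| = 6 ≤ 2√23 ≈ 9.5917 ✓.


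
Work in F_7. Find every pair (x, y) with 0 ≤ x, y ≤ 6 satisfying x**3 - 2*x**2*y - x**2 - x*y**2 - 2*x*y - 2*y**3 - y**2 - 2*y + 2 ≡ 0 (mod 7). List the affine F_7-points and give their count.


Affine F_7-points: {(1, 4), (4, 2), (4, 3), (6, 0)}; count = 4.

For each of the 49 pairs (x, y) ∈ F_7², evaluate f(x, y) mod 7. Record the zeros.
  x = 0: [0↦2, 1↦4, 2↦6, 3↦3, 4↦4, 5↦4, 6↦5]  zeros at y ∈ ∅
  x = 1: [0↦2, 1↦6, 2↦1, 3↦3, 4↦0, 5↦1, 6↦1]  zeros at y ∈ {4}
  x = 2: [0↦6, 1↦1, 2↦6, 3↦2, 4↦5, 5↦3, 6↦5]  zeros at y ∈ ∅
  x = 3: [0↦6, 1↦2, 2↦6, 3↦6, 4↦4, 5↦2, 6↦2]  zeros at y ∈ ∅
  x = 4: [0↦1, 1↦1, 2↦0, 3↦0, 4↦3, 5↦4, 6↦5]  zeros at y ∈ {2, 3}
  x = 5: [0↦4, 1↦4, 2↦1, 3↦4, 4↦1, 5↦1, 6↦6]  zeros at y ∈ ∅
  x = 6: [0↦0, 1↦3, 2↦1, 3↦3, 4↦4, 5↦6, 6↦4]  zeros at y ∈ {0}
Collecting zeros: affine points = {(1, 4), (4, 2), (4, 3), (6, 0)}.
Total count |C(F_7)_aff| = 4.


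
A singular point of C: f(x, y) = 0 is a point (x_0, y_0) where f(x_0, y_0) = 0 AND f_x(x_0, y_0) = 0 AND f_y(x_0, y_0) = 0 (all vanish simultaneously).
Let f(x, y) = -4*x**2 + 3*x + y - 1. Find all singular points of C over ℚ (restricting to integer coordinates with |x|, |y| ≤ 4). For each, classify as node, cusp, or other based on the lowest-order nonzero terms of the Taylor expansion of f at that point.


No singular points in the scanned grid; C is smooth there.

Compute partial derivatives:
  f_x = 3 - 8*x.
  f_y = 1.
f_y = 1 is a nonzero constant, so f_y never vanishes: no point (x, y) can satisfy f = f_x = f_y = 0. In particular no (x, y) ∈ {−4, ..., 4}² is singular; the curve is smooth.


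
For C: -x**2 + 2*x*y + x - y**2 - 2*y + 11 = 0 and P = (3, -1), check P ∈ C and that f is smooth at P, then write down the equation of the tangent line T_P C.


Tangent line at P: -7*x + 6*y + 27 = 0.

Step 1: f(3, -1) = 0, so P lies on C.
Step 2: partial derivatives
  f_x(x, y) = -2*x + 2*y + 1, f_y(x, y) = 2*x - 2*y - 2.
  f_x(P) = -7, f_y(P) = 6 (gradient nonzero, so P is smooth).
Step 3: tangent line at P: -7·(x − 3) + 6·(y − -1) = 0.
Expanding: -7*x + 6*y + 27 = 0.


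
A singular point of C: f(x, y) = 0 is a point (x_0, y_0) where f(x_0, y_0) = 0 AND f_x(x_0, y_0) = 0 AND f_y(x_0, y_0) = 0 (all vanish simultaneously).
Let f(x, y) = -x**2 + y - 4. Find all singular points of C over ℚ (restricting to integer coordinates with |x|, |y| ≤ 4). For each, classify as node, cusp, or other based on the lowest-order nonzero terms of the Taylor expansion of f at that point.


No singular points in the scanned grid; C is smooth there.

Compute partial derivatives:
  f_x = -2*x.
  f_y = 1.
f_y = 1 is a nonzero constant, so f_y never vanishes: no point (x, y) can satisfy f = f_x = f_y = 0. In particular no (x, y) ∈ {−4, ..., 4}² is singular; the curve is smooth.


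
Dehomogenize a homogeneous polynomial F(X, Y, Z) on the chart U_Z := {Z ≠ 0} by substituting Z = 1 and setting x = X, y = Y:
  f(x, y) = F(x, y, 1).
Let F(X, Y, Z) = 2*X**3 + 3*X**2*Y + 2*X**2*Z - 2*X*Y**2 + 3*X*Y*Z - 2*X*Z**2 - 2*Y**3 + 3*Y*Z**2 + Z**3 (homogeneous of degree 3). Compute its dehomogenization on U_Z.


f(x, y) = 2*x**3 + 3*x**2*y + 2*x**2 - 2*x*y**2 + 3*x*y - 2*x - 2*y**3 + 3*y + 1

On U_Z we set Z = 1. Each monomial c·X^i·Y^j·Z^k in F becomes c·x^i·y^j·1^k = c·x^i·y^j.
Substituting Z = 1: F(X, Y, 1) = 2*x**3 + 3*x**2*y + 2*x**2 - 2*x*y**2 + 3*x*y - 2*x - 2*y**3 + 3*y + 1.
Note: deg(f) ≤ deg(F) = 3; strict inequality happens when F is divisible by Z (lost terms).


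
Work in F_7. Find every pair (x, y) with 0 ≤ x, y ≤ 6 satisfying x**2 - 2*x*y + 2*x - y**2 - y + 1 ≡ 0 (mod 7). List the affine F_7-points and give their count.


Affine F_7-points: {(1, 1), (1, 3), (3, 3), (3, 4), (6, 0), (6, 1)}; count = 6.

For each of the 49 pairs (x, y) ∈ F_7², evaluate f(x, y) mod 7. Record the zeros.
  x = 0: [0↦1, 1↦6, 2↦2, 3↦3, 4↦2, 5↦6, 6↦1]  zeros at y ∈ ∅
  x = 1: [0↦4, 1↦0, 2↦1, 3↦0, 4↦4, 5↦6, 6↦6]  zeros at y ∈ {1, 3}
  x = 2: [0↦2, 1↦3, 2↦2, 3↦6, 4↦1, 5↦1, 6↦6]  zeros at y ∈ ∅
  x = 3: [0↦2, 1↦1, 2↦5, 3↦0, 4↦0, 5↦5, 6↦1]  zeros at y ∈ {3, 4}
  x = 4: [0↦4, 1↦1, 2↦3, 3↦3, 4↦1, 5↦4, 6↦5]  zeros at y ∈ ∅
  x = 5: [0↦1, 1↦3, 2↦3, 3↦1, 4↦4, 5↦5, 6↦4]  zeros at y ∈ ∅
  x = 6: [0↦0, 1↦0, 2↦5, 3↦1, 4↦2, 5↦1, 6↦5]  zeros at y ∈ {0, 1}
Collecting zeros: affine points = {(1, 1), (1, 3), (3, 3), (3, 4), (6, 0), (6, 1)}.
Total count |C(F_7)_aff| = 6.


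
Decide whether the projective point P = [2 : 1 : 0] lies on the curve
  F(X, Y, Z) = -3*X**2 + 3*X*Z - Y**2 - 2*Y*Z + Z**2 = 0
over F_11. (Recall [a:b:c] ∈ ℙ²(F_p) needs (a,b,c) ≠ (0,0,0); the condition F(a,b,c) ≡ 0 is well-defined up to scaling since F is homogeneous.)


F(2,1,0) ≡ 9 (mod 11); P is NOT on the curve.

Evaluate F(2, 1, 0) term-by-term (mod 11).
  -3*X**2 ↦ -3·4·1·1 = -12
  3*X*Z ↦ 3·2·1·0 = 0
  -Y**2 ↦ -1·1·1·1 = -1
  -2*Y*Z ↦ -2·1·1·0 = 0
  Z**2 ↦ 1·1·1·0 = 0
Sum: F(2, 1, 0) = (-12) + (0) + (-1) + (0) + (0) = -13.
Reducing mod 11: -13 ≡ 9 (mod 11).
Since F(a, b, c) ≡ 9 ≠ 0 (mod 11), P does NOT lie on the curve.


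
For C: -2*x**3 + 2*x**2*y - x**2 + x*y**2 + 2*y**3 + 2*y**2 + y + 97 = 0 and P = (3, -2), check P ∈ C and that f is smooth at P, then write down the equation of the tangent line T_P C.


Tangent line at P: -80*x + 23*y + 286 = 0.

Step 1: f(3, -2) = 0, so P lies on C.
Step 2: partial derivatives
  f_x(x, y) = -6*x**2 + 4*x*y - 2*x + y**2, f_y(x, y) = 2*x**2 + 2*x*y + 6*y**2 + 4*y + 1.
  f_x(P) = -80, f_y(P) = 23 (gradient nonzero, so P is smooth).
Step 3: tangent line at P: -80·(x − 3) + 23·(y − -2) = 0.
Expanding: -80*x + 23*y + 286 = 0.


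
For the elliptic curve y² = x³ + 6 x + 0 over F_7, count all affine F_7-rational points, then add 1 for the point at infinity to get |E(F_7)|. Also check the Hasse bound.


Affine points = {(0, 0), (1, 0), (4, 2), (4, 5), (5, 1), (5, 6), (6, 0)}; affine count = 7; |E(F_7)| = 8.

Discriminant check: Δ ∝ 4a³ + 27b² = 4·6³ + 27·0² = 4·216 + 27·0 ≡ 3 (mod 7). Nonzero ⇒ E is nonsingular.
For each x ∈ F_7, compute rhs = x³ + 6·x + 0 mod 7, then count y ∈ F_7 with y² ≡ rhs.
  x = 0: rhs = 0, matching y values: 0 (1 points).
  x = 1: rhs = 0, matching y values: 0 (1 points).
  x = 2: rhs = 6, matching y values: none (0 points).
  x = 3: rhs = 3, matching y values: none (0 points).
  x = 4: rhs = 4, matching y values: 2, 5 (2 points).
  x = 5: rhs = 1, matching y values: 1, 6 (2 points).
  x = 6: rhs = 0, matching y values: 0 (1 points).
Total affine count: 7.
Full point count |E(F_7)| = 7 + 1 = 8.
Hasse bound: |8 − (7+1)| = |0| = 0 ≤ 2√7 ≈ 5.2915 ✓.


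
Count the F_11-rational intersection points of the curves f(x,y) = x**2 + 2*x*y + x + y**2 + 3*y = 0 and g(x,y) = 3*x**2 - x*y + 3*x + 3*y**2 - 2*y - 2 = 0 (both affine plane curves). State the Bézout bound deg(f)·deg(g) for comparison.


Common zeros: ∅; count = 0; Bézout bound = 4.

deg(f) = 2, deg(g) = 2, so Bézout bound = 4.
Scan x ∈ F_11. For each x, list the y ∈ F_11 with f(x, y) ≡ 0 and those with g(x, y) ≡ 0 (mod 11); the common zeros in that column are the intersection.
  x = 0: f ≡ 0 at y ∈ {0, 8}; g ≡ 0 at y ∈ ∅; common: ∅.
  x = 1: f ≡ 0 at y ∈ ∅; g ≡ 0 at y ∈ {3, 9}; common: ∅.
  x = 2: f ≡ 0 at y ∈ {5, 10}; g ≡ 0 at y ∈ {8}; common: ∅.
  x = 3: f ≡ 0 at y ∈ {1}; g ≡ 0 at y ∈ ∅; common: ∅.
  x = 4: f ≡ 0 at y ∈ ∅; g ≡ 0 at y ∈ {1}; common: ∅.
  x = 5: f ≡ 0 at y ∈ {1, 8}; g ≡ 0 at y ∈ {0, 6}; common: ∅.
  x = 6: f ≡ 0 at y ∈ ∅; g ≡ 0 at y ∈ ∅; common: ∅.
  x = 7: f ≡ 0 at y ∈ ∅; g ≡ 0 at y ∈ {6, 8}; common: ∅.
  x = 8: f ≡ 0 at y ∈ ∅; g ≡ 0 at y ∈ ∅; common: ∅.
  x = 9: f ≡ 0 at y ∈ {5, 7}; g ≡ 0 at y ∈ ∅; common: ∅.
  x = 10: f ≡ 0 at y ∈ {0, 10}; g ≡ 0 at y ∈ {1, 3}; common: ∅.
Collecting: common zeros = ∅, so the count is 0.
Comparison with the Bézout bound: 0 ≤ 4 = deg(f)·deg(g), as expected for curves with no common component (the affine F_11-count falls short of the bound because intersections may lie at infinity, over extension fields, or carry multiplicity).


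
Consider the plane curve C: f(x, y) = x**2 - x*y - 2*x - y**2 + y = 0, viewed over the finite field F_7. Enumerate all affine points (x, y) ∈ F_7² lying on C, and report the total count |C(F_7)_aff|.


Affine F_7-points: {(0, 0), (0, 1), (2, 0), (2, 6), (3, 1), (3, 4), (6, 3), (6, 6)}; count = 8.

For each of the 49 pairs (x, y) ∈ F_7², evaluate f(x, y) mod 7. Record the zeros.
  x = 0: [0↦0, 1↦0, 2↦5, 3↦1, 4↦2, 5↦1, 6↦5]  zeros at y ∈ {0, 1}
  x = 1: [0↦6, 1↦5, 2↦2, 3↦4, 4↦4, 5↦2, 6↦5]  zeros at y ∈ ∅
  x = 2: [0↦0, 1↦5, 2↦1, 3↦2, 4↦1, 5↦5, 6↦0]  zeros at y ∈ {0, 6}
  x = 3: [0↦3, 1↦0, 2↦2, 3↦2, 4↦0, 5↦3, 6↦4]  zeros at y ∈ {1, 4}
  x = 4: [0↦1, 1↦4, 2↦5, 3↦4, 4↦1, 5↦3, 6↦3]  zeros at y ∈ ∅
  x = 5: [0↦1, 1↦3, 2↦3, 3↦1, 4↦4, 5↦5, 6↦4]  zeros at y ∈ ∅
  x = 6: [0↦3, 1↦4, 2↦3, 3↦0, 4↦2, 5↦2, 6↦0]  zeros at y ∈ {3, 6}
Collecting zeros: affine points = {(0, 0), (0, 1), (2, 0), (2, 6), (3, 1), (3, 4), (6, 3), (6, 6)}.
Total count |C(F_7)_aff| = 8.


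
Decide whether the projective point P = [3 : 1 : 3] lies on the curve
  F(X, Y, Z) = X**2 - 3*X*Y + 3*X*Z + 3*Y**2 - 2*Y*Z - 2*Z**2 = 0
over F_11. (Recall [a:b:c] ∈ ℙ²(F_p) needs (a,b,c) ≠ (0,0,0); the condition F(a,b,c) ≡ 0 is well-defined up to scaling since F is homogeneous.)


F(3,1,3) ≡ 6 (mod 11); P is NOT on the curve.

Evaluate F(3, 1, 3) term-by-term (mod 11).
  X**2 ↦ 1·9·1·1 = 9
  -3*X*Y ↦ -3·3·1·1 = -9
  3*X*Z ↦ 3·3·1·3 = 27
  3*Y**2 ↦ 3·1·1·1 = 3
  -2*Y*Z ↦ -2·1·1·3 = -6
  -2*Z**2 ↦ -2·1·1·9 = -18
Sum: F(3, 1, 3) = (9) + (-9) + (27) + (3) + (-6) + (-18) = 6.
Reducing mod 11: 6 ≡ 6 (mod 11).
Since F(a, b, c) ≡ 6 ≠ 0 (mod 11), P does NOT lie on the curve.


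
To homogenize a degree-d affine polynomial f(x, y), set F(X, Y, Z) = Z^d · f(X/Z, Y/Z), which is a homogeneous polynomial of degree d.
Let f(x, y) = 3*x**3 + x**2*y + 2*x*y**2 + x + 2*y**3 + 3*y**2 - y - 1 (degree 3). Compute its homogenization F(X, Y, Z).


F(X, Y, Z) = 3*X**3 + X**2*Y + 2*X*Y**2 + X*Z**2 + 2*Y**3 + 3*Y**2*Z - Y*Z**2 - Z**3

deg(f) = 3.
Substitute x = X/Z, y = Y/Z into f, then multiply by Z^3.
  monomial 3·x^3·y^0 ↦ 3·X^3·Y^0·Z^0.
  monomial 1·x^2·y^1 ↦ 1·X^2·Y^1·Z^0.
  monomial 2·x^1·y^2 ↦ 2·X^1·Y^2·Z^0.
  monomial 1·x^1·y^0 ↦ 1·X^1·Y^0·Z^2.
  monomial 2·x^0·y^3 ↦ 2·X^0·Y^3·Z^0.
  monomial 3·x^0·y^2 ↦ 3·X^0·Y^2·Z^1.
  monomial -1·x^0·y^1 ↦ -1·X^0·Y^1·Z^2.
  monomial -1·x^0·y^0 ↦ -1·X^0·Y^0·Z^3.
Collecting: F(X, Y, Z) = 3*X**3 + X**2*Y + 2*X*Y**2 + X*Z**2 + 2*Y**3 + 3*Y**2*Z - Y*Z**2 - Z**3.


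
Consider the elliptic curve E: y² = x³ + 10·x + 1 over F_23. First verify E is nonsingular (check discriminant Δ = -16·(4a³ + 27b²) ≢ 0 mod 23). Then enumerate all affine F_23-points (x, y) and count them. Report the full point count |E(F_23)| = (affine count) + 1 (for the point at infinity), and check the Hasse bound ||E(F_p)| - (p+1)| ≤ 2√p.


Affine points = {(0, 1), (0, 22), (1, 9), (1, 14), (2, 11), (2, 12), (3, 9), (3, 14), (4, 6), (4, 17), (6, 1), (6, 22), (7, 0), (8, 8), (8, 15), (11, 4), (11, 19), (12, 3), (12, 20), (16, 5), (16, 18), (17, 1), (17, 22), (19, 9), (19, 14), (20, 6), (20, 17), (22, 6), (22, 17)}; affine count = 29; |E(F_23)| = 30.

Discriminant check: Δ ∝ 4a³ + 27b² = 4·10³ + 27·1² = 4·1000 + 27·1 ≡ 2 (mod 23). Nonzero ⇒ E is nonsingular.
For each x ∈ F_23, compute rhs = x³ + 10·x + 1 mod 23, then count y ∈ F_23 with y² ≡ rhs.
  x = 0: rhs = 1, matching y values: 1, 22 (2 points).
  x = 1: rhs = 12, matching y values: 9, 14 (2 points).
  x = 2: rhs = 6, matching y values: 11, 12 (2 points).
  x = 3: rhs = 12, matching y values: 9, 14 (2 points).
  x = 4: rhs = 13, matching y values: 6, 17 (2 points).
  x = 5: rhs = 15, matching y values: none (0 points).
  x = 6: rhs = 1, matching y values: 1, 22 (2 points).
  x = 7: rhs = 0, matching y values: 0 (1 points).
  x = 8: rhs = 18, matching y values: 8, 15 (2 points).
  x = 9: rhs = 15, matching y values: none (0 points).
  x = 10: rhs = 20, matching y values: none (0 points).
  x = 11: rhs = 16, matching y values: 4, 19 (2 points).
  x = 12: rhs = 9, matching y values: 3, 20 (2 points).
  x = 13: rhs = 5, matching y values: none (0 points).
  x = 14: rhs = 10, matching y values: none (0 points).
  x = 15: rhs = 7, matching y values: none (0 points).
  x = 16: rhs = 2, matching y values: 5, 18 (2 points).
  x = 17: rhs = 1, matching y values: 1, 22 (2 points).
  x = 18: rhs = 10, matching y values: none (0 points).
  x = 19: rhs = 12, matching y values: 9, 14 (2 points).
  x = 20: rhs = 13, matching y values: 6, 17 (2 points).
  x = 21: rhs = 19, matching y values: none (0 points).
  x = 22: rhs = 13, matching y values: 6, 17 (2 points).
Total affine count: 29.
Full point count |E(F_23)| = 29 + 1 = 30.
Hasse bound: |30 − (23+1)| = |6| = 6 ≤ 2√23 ≈ 9.5917 ✓.


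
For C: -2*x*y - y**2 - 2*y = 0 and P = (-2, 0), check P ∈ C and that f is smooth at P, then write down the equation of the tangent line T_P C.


Tangent line at P: 2*y = 0.

Step 1: f(-2, 0) = 0, so P lies on C.
Step 2: partial derivatives
  f_x(x, y) = -2*y, f_y(x, y) = -2*x - 2*y - 2.
  f_x(P) = 0, f_y(P) = 2 (gradient nonzero, so P is smooth).
Step 3: tangent line at P: 0·(x − -2) + 2·(y − 0) = 0.
Expanding: 2*y = 0.


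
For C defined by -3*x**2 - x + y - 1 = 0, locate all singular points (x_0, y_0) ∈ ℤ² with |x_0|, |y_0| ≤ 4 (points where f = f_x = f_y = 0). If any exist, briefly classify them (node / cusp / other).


No singular points in the scanned grid; C is smooth there.

Compute partial derivatives:
  f_x = -6*x - 1.
  f_y = 1.
f_y = 1 is a nonzero constant, so f_y never vanishes: no point (x, y) can satisfy f = f_x = f_y = 0. In particular no (x, y) ∈ {−4, ..., 4}² is singular; the curve is smooth.


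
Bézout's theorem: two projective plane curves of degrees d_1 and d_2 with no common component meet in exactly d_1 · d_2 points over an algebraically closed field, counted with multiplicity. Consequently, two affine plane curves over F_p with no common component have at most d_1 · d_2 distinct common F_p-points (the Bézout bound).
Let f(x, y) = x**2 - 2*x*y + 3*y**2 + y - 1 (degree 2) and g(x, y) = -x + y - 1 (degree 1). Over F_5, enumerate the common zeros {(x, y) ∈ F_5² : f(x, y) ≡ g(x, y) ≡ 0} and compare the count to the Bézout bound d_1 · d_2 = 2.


Common zeros: {(1, 2), (4, 0)}; count = 2; Bézout bound = 2.

deg(f) = 2, deg(g) = 1, so Bézout bound = 2.
Scan x ∈ F_5. For each x, list the y ∈ F_5 with f(x, y) ≡ 0 and those with g(x, y) ≡ 0 (mod 5); the common zeros in that column are the intersection.
  x = 0: f ≡ 0 at y ∈ ∅; g ≡ 0 at y ∈ {1}; common: ∅.
  x = 1: f ≡ 0 at y ∈ {0, 2}; g ≡ 0 at y ∈ {2}; common: {2}.
  x = 2: f ≡ 0 at y ∈ ∅; g ≡ 0 at y ∈ {3}; common: ∅.
  x = 3: f ≡ 0 at y ∈ {2, 3}; g ≡ 0 at y ∈ {4}; common: ∅.
  x = 4: f ≡ 0 at y ∈ {0, 4}; g ≡ 0 at y ∈ {0}; common: {0}.
Collecting: common zeros = {(1, 2), (4, 0)}, so the count is 2.
Comparison with the Bézout bound: 2 ≤ 2 = deg(f)·deg(g), as expected for curves with no common component (the bound is attained).


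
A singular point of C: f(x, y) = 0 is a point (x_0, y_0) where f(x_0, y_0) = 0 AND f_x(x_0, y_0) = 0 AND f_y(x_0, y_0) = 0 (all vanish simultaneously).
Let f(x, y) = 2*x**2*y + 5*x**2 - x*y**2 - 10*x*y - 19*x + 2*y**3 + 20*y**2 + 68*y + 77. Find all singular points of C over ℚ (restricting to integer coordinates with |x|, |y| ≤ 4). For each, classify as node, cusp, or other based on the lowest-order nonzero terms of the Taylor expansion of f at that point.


Singular points: {(1, -3)}; classification: node.

Compute partial derivatives:
  f_x = 4*x*y + 10*x - y**2 - 10*y - 19.
  f_y = 2*x**2 - 2*x*y - 10*x + 6*y**2 + 40*y + 68.
Scan x_0 ∈ {−4, ..., 4}. For each x_0, f_y(x_0, y) is a polynomial in y; find its integer roots y ∈ {−4, ..., 4}, then test f_x and f at those candidates.
  x = -4: f_y(-4, y) = 6*y**2 + 48*y + 140; no integer root y with |y| ≤ 4.
  x = -3: f_y(-3, y) = 6*y**2 + 46*y + 116; no integer root y with |y| ≤ 4.
  x = -2: f_y(-2, y) = 6*y**2 + 44*y + 96; no integer root y with |y| ≤ 4.
  x = -1: f_y(-1, y) = 6*y**2 + 42*y + 80; no integer root y with |y| ≤ 4.
  x = 0: f_y(0, y) = 6*y**2 + 40*y + 68; no integer root y with |y| ≤ 4.
  x = 1: f_y(1, y) = 6*y**2 + 38*y + 60; vanishes at y ∈ {-3}. (1, -3): f_x = 0, f = 0 — SINGULAR.
  x = 2: f_y(2, y) = 6*y**2 + 36*y + 56; no integer root y with |y| ≤ 4.
  x = 3: f_y(3, y) = 6*y**2 + 34*y + 56; no integer root y with |y| ≤ 4.
  x = 4: f_y(4, y) = 6*y**2 + 32*y + 60; no integer root y with |y| ≤ 4.
Only singular point on the grid: (1, -3).
Classify: substitute x = 1 + u, y = -3 + v and expand: f = 2*u**2*v - u**2 - u*v**2 + 2*v**3 + v**2.
No constant or linear terms (consistent with a singular point). Quadratic part: -u**2 + v**2. Cubic part: 2*u**2*v - u*v**2 + 2*v**3.
The quadratic part v**2 - u**2 = (v − u)(v + u) splits into two distinct linear factors, so there are two distinct tangent lines y − -3 = ±(x − 1) — this is a node (ordinary double point).
Classification: node.


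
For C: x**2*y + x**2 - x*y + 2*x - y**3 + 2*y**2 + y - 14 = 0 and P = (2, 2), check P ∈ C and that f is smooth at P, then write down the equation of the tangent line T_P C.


Tangent line at P: 12*x - y - 22 = 0.

Step 1: f(2, 2) = 0, so P lies on C.
Step 2: partial derivatives
  f_x(x, y) = 2*x*y + 2*x - y + 2, f_y(x, y) = x**2 - x - 3*y**2 + 4*y + 1.
  f_x(P) = 12, f_y(P) = -1 (gradient nonzero, so P is smooth).
Step 3: tangent line at P: 12·(x − 2) + -1·(y − 2) = 0.
Expanding: 12*x - y - 22 = 0.


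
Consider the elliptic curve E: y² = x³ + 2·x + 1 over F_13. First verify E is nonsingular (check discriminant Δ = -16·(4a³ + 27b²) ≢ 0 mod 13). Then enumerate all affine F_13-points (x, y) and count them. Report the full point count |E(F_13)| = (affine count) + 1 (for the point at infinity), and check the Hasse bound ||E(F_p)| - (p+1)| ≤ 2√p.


Affine points = {(0, 1), (0, 12), (1, 2), (1, 11), (2, 0), (8, 3), (8, 10)}; affine count = 7; |E(F_13)| = 8.

Discriminant check: Δ ∝ 4a³ + 27b² = 4·2³ + 27·1² = 4·8 + 27·1 ≡ 7 (mod 13). Nonzero ⇒ E is nonsingular.
For each x ∈ F_13, compute rhs = x³ + 2·x + 1 mod 13, then count y ∈ F_13 with y² ≡ rhs.
  x = 0: rhs = 1, matching y values: 1, 12 (2 points).
  x = 1: rhs = 4, matching y values: 2, 11 (2 points).
  x = 2: rhs = 0, matching y values: 0 (1 points).
  x = 3: rhs = 8, matching y values: none (0 points).
  x = 4: rhs = 8, matching y values: none (0 points).
  x = 5: rhs = 6, matching y values: none (0 points).
  x = 6: rhs = 8, matching y values: none (0 points).
  x = 7: rhs = 7, matching y values: none (0 points).
  x = 8: rhs = 9, matching y values: 3, 10 (2 points).
  x = 9: rhs = 7, matching y values: none (0 points).
  x = 10: rhs = 7, matching y values: none (0 points).
  x = 11: rhs = 2, matching y values: none (0 points).
  x = 12: rhs = 11, matching y values: none (0 points).
Total affine count: 7.
Full point count |E(F_13)| = 7 + 1 = 8.
Hasse bound: |8 − (13+1)| = |-6| = 6 ≤ 2√13 ≈ 7.2111 ✓.


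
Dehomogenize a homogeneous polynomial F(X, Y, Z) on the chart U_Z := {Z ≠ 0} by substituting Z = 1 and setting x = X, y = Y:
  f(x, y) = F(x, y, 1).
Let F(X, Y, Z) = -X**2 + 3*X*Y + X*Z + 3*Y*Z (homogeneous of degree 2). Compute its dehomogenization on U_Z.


f(x, y) = -x**2 + 3*x*y + x + 3*y

On U_Z we set Z = 1. Each monomial c·X^i·Y^j·Z^k in F becomes c·x^i·y^j·1^k = c·x^i·y^j.
Substituting Z = 1: F(X, Y, 1) = -x**2 + 3*x*y + x + 3*y.
Note: deg(f) ≤ deg(F) = 2; strict inequality happens when F is divisible by Z (lost terms).


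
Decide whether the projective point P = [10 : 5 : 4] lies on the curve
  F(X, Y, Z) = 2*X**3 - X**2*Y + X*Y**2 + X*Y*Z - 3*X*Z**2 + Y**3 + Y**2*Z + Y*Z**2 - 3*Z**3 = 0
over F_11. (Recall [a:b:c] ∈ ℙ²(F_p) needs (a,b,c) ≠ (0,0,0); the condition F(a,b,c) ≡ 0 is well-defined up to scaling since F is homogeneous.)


F(10,5,4) ≡ 10 (mod 11); P is NOT on the curve.

Evaluate F(10, 5, 4) term-by-term (mod 11).
  2*X**3 ↦ 2·1000·1·1 = 2000
  -X**2*Y ↦ -1·100·5·1 = -500
  X*Y**2 ↦ 1·10·25·1 = 250
  X*Y*Z ↦ 1·10·5·4 = 200
  -3*X*Z**2 ↦ -3·10·1·16 = -480
  Y**3 ↦ 1·1·125·1 = 125
  Y**2*Z ↦ 1·1·25·4 = 100
  Y*Z**2 ↦ 1·1·5·16 = 80
  -3*Z**3 ↦ -3·1·1·64 = -192
Sum: F(10, 5, 4) = (2000) + (-500) + (250) + (200) + (-480) + (125) + (100) + (80) + (-192) = 1583.
Reducing mod 11: 1583 ≡ 10 (mod 11).
Since F(a, b, c) ≡ 10 ≠ 0 (mod 11), P does NOT lie on the curve.


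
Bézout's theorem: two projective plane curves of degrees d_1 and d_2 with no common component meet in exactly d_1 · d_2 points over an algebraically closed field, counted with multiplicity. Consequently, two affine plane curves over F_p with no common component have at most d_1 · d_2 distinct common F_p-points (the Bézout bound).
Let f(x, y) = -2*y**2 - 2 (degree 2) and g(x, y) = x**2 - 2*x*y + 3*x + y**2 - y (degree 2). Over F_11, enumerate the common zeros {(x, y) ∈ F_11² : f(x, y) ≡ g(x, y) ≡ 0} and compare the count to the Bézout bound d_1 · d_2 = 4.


Common zeros: ∅; count = 0; Bézout bound = 4.

deg(f) = 2, deg(g) = 2, so Bézout bound = 4.
Scan x ∈ F_11. For each x, list the y ∈ F_11 with f(x, y) ≡ 0 and those with g(x, y) ≡ 0 (mod 11); the common zeros in that column are the intersection.
  x = 0: f ≡ 0 at y ∈ ∅; g ≡ 0 at y ∈ {0, 1}; common: ∅.
  x = 1: f ≡ 0 at y ∈ ∅; g ≡ 0 at y ∈ {6, 8}; common: ∅.
  x = 2: f ≡ 0 at y ∈ ∅; g ≡ 0 at y ∈ ∅; common: ∅.
  x = 3: f ≡ 0 at y ∈ ∅; g ≡ 0 at y ∈ ∅; common: ∅.
  x = 4: f ≡ 0 at y ∈ ∅; g ≡ 0 at y ∈ ∅; common: ∅.
  x = 5: f ≡ 0 at y ∈ ∅; g ≡ 0 at y ∈ {2, 9}; common: ∅.
  x = 6: f ≡ 0 at y ∈ ∅; g ≡ 0 at y ∈ ∅; common: ∅.
  x = 7: f ≡ 0 at y ∈ ∅; g ≡ 0 at y ∈ {2}; common: ∅.
  x = 8: f ≡ 0 at y ∈ ∅; g ≡ 0 at y ∈ {0, 6}; common: ∅.
  x = 9: f ≡ 0 at y ∈ ∅; g ≡ 0 at y ∈ ∅; common: ∅.
  x = 10: f ≡ 0 at y ∈ ∅; g ≡ 0 at y ∈ {1, 9}; common: ∅.
Collecting: common zeros = ∅, so the count is 0.
Comparison with the Bézout bound: 0 ≤ 4 = deg(f)·deg(g), as expected for curves with no common component (the affine F_11-count falls short of the bound because intersections may lie at infinity, over extension fields, or carry multiplicity).


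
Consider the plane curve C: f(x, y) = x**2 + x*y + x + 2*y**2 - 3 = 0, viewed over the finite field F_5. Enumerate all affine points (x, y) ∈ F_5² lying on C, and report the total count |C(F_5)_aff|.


Affine F_5-points: {(0, 2), (0, 3), (1, 3), (1, 4), (2, 2), (4, 4)}; count = 6.

For each of the 25 pairs (x, y) ∈ F_5², evaluate f(x, y) mod 5. Record the zeros.
  x = 0: [0↦2, 1↦4, 2↦0, 3↦0, 4↦4]  zeros at y ∈ {2, 3}
  x = 1: [0↦4, 1↦2, 2↦4, 3↦0, 4↦0]  zeros at y ∈ {3, 4}
  x = 2: [0↦3, 1↦2, 2↦0, 3↦2, 4↦3]  zeros at y ∈ {2}
  x = 3: [0↦4, 1↦4, 2↦3, 3↦1, 4↦3]  zeros at y ∈ ∅
  x = 4: [0↦2, 1↦3, 2↦3, 3↦2, 4↦0]  zeros at y ∈ {4}
Collecting zeros: affine points = {(0, 2), (0, 3), (1, 3), (1, 4), (2, 2), (4, 4)}.
Total count |C(F_5)_aff| = 6.


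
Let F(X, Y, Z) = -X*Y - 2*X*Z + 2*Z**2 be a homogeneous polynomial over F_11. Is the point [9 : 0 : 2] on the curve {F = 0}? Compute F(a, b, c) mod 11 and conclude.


F(9,0,2) ≡ 5 (mod 11); P is NOT on the curve.

Evaluate F(9, 0, 2) term-by-term (mod 11).
  -X*Y ↦ -1·9·0·1 = 0
  -2*X*Z ↦ -2·9·1·2 = -36
  2*Z**2 ↦ 2·1·1·4 = 8
Sum: F(9, 0, 2) = (0) + (-36) + (8) = -28.
Reducing mod 11: -28 ≡ 5 (mod 11).
Since F(a, b, c) ≡ 5 ≠ 0 (mod 11), P does NOT lie on the curve.


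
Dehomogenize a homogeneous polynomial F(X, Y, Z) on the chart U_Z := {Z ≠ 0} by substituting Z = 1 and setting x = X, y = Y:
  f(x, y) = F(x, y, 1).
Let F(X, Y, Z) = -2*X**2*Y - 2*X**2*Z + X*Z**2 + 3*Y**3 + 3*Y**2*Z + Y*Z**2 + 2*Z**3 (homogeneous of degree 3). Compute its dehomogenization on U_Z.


f(x, y) = -2*x**2*y - 2*x**2 + x + 3*y**3 + 3*y**2 + y + 2

On U_Z we set Z = 1. Each monomial c·X^i·Y^j·Z^k in F becomes c·x^i·y^j·1^k = c·x^i·y^j.
Substituting Z = 1: F(X, Y, 1) = -2*x**2*y - 2*x**2 + x + 3*y**3 + 3*y**2 + y + 2.
Note: deg(f) ≤ deg(F) = 3; strict inequality happens when F is divisible by Z (lost terms).
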